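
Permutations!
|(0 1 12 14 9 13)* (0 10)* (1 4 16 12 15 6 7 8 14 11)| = 14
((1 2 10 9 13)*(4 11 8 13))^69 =((1 2 10 9 4 11 8 13))^69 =(1 11 10 13 4 2 8 9)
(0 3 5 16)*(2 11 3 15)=(0 15 2 11 3 5 16)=[15, 1, 11, 5, 4, 16, 6, 7, 8, 9, 10, 3, 12, 13, 14, 2, 0]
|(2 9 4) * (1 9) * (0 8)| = 4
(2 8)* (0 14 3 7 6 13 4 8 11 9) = (0 14 3 7 6 13 4 8 2 11 9) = [14, 1, 11, 7, 8, 5, 13, 6, 2, 0, 10, 9, 12, 4, 3]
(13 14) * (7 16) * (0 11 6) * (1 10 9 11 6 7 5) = [6, 10, 2, 3, 4, 1, 0, 16, 8, 11, 9, 7, 12, 14, 13, 15, 5] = (0 6)(1 10 9 11 7 16 5)(13 14)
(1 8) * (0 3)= (0 3)(1 8)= [3, 8, 2, 0, 4, 5, 6, 7, 1]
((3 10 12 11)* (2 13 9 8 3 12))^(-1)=(2 10 3 8 9 13)(11 12)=((2 13 9 8 3 10)(11 12))^(-1)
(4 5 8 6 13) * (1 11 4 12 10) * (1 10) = [0, 11, 2, 3, 5, 8, 13, 7, 6, 9, 10, 4, 1, 12] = (1 11 4 5 8 6 13 12)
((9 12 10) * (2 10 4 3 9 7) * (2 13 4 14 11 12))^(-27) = (14)(2 10 7 13 4 3 9)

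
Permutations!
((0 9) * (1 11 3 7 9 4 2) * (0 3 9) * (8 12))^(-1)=((0 4 2 1 11 9 3 7)(8 12))^(-1)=(0 7 3 9 11 1 2 4)(8 12)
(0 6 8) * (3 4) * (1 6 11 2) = (0 11 2 1 6 8)(3 4) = [11, 6, 1, 4, 3, 5, 8, 7, 0, 9, 10, 2]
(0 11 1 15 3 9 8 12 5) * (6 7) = (0 11 1 15 3 9 8 12 5)(6 7) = [11, 15, 2, 9, 4, 0, 7, 6, 12, 8, 10, 1, 5, 13, 14, 3]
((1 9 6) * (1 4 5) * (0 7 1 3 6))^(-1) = ((0 7 1 9)(3 6 4 5))^(-1) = (0 9 1 7)(3 5 4 6)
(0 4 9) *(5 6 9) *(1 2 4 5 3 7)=(0 5 6 9)(1 2 4 3 7)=[5, 2, 4, 7, 3, 6, 9, 1, 8, 0]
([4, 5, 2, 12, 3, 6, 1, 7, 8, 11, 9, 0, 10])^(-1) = [11, 6, 2, 4, 0, 1, 5, 7, 8, 10, 12, 9, 3]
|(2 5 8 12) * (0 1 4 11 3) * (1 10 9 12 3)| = 24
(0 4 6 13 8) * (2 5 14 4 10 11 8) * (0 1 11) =(0 10)(1 11 8)(2 5 14 4 6 13) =[10, 11, 5, 3, 6, 14, 13, 7, 1, 9, 0, 8, 12, 2, 4]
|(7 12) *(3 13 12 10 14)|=6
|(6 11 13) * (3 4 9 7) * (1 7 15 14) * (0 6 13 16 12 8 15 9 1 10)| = |(0 6 11 16 12 8 15 14 10)(1 7 3 4)| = 36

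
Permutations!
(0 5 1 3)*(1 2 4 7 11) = (0 5 2 4 7 11 1 3) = [5, 3, 4, 0, 7, 2, 6, 11, 8, 9, 10, 1]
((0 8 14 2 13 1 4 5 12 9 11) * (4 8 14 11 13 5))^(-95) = ((0 14 2 5 12 9 13 1 8 11))^(-95) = (0 9)(1 2)(5 8)(11 12)(13 14)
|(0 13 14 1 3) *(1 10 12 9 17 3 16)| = |(0 13 14 10 12 9 17 3)(1 16)| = 8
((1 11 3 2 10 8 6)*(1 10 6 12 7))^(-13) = (1 10 11 8 3 12 2 7 6)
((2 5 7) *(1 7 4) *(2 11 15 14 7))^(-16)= ((1 2 5 4)(7 11 15 14))^(-16)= (15)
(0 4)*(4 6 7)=(0 6 7 4)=[6, 1, 2, 3, 0, 5, 7, 4]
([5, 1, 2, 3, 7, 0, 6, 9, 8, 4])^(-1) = (0 5)(4 9 7)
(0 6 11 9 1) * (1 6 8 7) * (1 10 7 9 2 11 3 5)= (0 8 9 6 3 5 1)(2 11)(7 10)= [8, 0, 11, 5, 4, 1, 3, 10, 9, 6, 7, 2]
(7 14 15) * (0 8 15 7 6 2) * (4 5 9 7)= (0 8 15 6 2)(4 5 9 7 14)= [8, 1, 0, 3, 5, 9, 2, 14, 15, 7, 10, 11, 12, 13, 4, 6]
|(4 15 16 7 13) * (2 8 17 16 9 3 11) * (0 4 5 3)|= |(0 4 15 9)(2 8 17 16 7 13 5 3 11)|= 36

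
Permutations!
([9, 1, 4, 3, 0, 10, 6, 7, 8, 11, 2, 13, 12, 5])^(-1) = (0 4 2 10 5 13 11 9)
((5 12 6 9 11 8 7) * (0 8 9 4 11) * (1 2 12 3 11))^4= (0 3 8 11 7 9 5)(1 4 6 12 2)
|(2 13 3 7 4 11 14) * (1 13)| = 8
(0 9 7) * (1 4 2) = [9, 4, 1, 3, 2, 5, 6, 0, 8, 7] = (0 9 7)(1 4 2)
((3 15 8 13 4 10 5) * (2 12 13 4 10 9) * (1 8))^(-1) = ((1 8 4 9 2 12 13 10 5 3 15))^(-1) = (1 15 3 5 10 13 12 2 9 4 8)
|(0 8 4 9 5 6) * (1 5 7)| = |(0 8 4 9 7 1 5 6)| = 8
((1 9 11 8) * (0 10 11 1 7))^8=((0 10 11 8 7)(1 9))^8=(0 8 10 7 11)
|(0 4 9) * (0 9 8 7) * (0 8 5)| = 6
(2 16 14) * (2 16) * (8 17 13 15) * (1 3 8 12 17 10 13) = (1 3 8 10 13 15 12 17)(14 16) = [0, 3, 2, 8, 4, 5, 6, 7, 10, 9, 13, 11, 17, 15, 16, 12, 14, 1]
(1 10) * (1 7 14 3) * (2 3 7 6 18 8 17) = (1 10 6 18 8 17 2 3)(7 14) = [0, 10, 3, 1, 4, 5, 18, 14, 17, 9, 6, 11, 12, 13, 7, 15, 16, 2, 8]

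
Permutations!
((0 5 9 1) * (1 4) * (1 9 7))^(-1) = (0 1 7 5)(4 9) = ((0 5 7 1)(4 9))^(-1)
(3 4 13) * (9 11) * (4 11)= [0, 1, 2, 11, 13, 5, 6, 7, 8, 4, 10, 9, 12, 3]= (3 11 9 4 13)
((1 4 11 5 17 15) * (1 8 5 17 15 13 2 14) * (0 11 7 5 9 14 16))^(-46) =((0 11 17 13 2 16)(1 4 7 5 15 8 9 14))^(-46) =(0 17 2)(1 7 15 9)(4 5 8 14)(11 13 16)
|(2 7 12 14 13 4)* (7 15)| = |(2 15 7 12 14 13 4)| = 7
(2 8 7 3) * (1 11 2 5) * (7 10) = (1 11 2 8 10 7 3 5) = [0, 11, 8, 5, 4, 1, 6, 3, 10, 9, 7, 2]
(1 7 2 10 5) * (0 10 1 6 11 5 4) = [10, 7, 1, 3, 0, 6, 11, 2, 8, 9, 4, 5] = (0 10 4)(1 7 2)(5 6 11)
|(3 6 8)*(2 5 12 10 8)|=|(2 5 12 10 8 3 6)|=7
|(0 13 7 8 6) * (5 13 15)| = 7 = |(0 15 5 13 7 8 6)|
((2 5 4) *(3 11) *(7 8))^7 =((2 5 4)(3 11)(7 8))^7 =(2 5 4)(3 11)(7 8)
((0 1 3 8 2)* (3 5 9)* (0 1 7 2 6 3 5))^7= (0 1 2 7)(3 8 6)(5 9)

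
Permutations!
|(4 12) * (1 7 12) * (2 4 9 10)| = |(1 7 12 9 10 2 4)| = 7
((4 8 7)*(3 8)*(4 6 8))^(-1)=(3 4)(6 7 8)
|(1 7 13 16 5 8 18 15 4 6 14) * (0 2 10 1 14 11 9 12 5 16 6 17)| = |(0 2 10 1 7 13 6 11 9 12 5 8 18 15 4 17)| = 16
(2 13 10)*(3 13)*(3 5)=(2 5 3 13 10)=[0, 1, 5, 13, 4, 3, 6, 7, 8, 9, 2, 11, 12, 10]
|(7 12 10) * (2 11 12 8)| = |(2 11 12 10 7 8)| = 6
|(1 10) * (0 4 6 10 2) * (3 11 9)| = |(0 4 6 10 1 2)(3 11 9)| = 6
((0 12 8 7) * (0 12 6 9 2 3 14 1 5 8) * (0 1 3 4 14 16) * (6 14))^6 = ((0 14 3 16)(1 5 8 7 12)(2 4 6 9))^6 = (0 3)(1 5 8 7 12)(2 6)(4 9)(14 16)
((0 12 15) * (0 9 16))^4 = ((0 12 15 9 16))^4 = (0 16 9 15 12)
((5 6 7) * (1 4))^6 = (7)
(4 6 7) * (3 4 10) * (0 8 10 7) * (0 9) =(0 8 10 3 4 6 9) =[8, 1, 2, 4, 6, 5, 9, 7, 10, 0, 3]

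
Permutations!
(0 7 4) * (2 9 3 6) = [7, 1, 9, 6, 0, 5, 2, 4, 8, 3] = (0 7 4)(2 9 3 6)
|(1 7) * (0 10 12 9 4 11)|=|(0 10 12 9 4 11)(1 7)|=6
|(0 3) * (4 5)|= 2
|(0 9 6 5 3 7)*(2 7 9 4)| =4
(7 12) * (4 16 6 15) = (4 16 6 15)(7 12) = [0, 1, 2, 3, 16, 5, 15, 12, 8, 9, 10, 11, 7, 13, 14, 4, 6]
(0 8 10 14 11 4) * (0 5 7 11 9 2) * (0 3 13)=[8, 1, 3, 13, 5, 7, 6, 11, 10, 2, 14, 4, 12, 0, 9]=(0 8 10 14 9 2 3 13)(4 5 7 11)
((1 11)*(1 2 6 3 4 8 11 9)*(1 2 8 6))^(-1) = (1 2 9)(3 6 4)(8 11)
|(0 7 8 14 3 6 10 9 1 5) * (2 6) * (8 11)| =12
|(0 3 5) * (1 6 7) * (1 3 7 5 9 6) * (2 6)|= 7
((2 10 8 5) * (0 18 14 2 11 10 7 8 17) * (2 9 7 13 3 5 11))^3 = (0 9 11)(2 5 3 13)(7 10 18)(8 17 14)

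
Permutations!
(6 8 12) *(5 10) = (5 10)(6 8 12) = [0, 1, 2, 3, 4, 10, 8, 7, 12, 9, 5, 11, 6]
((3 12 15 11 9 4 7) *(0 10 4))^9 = ((0 10 4 7 3 12 15 11 9))^9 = (15)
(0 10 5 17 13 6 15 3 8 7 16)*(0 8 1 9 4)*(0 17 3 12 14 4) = (0 10 5 3 1 9)(4 17 13 6 15 12 14)(7 16 8) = [10, 9, 2, 1, 17, 3, 15, 16, 7, 0, 5, 11, 14, 6, 4, 12, 8, 13]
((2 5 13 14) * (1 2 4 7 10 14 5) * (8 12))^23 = (1 2)(4 14 10 7)(5 13)(8 12)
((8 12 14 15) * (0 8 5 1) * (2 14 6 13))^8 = ((0 8 12 6 13 2 14 15 5 1))^8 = (0 5 14 13 12)(1 15 2 6 8)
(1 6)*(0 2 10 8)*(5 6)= [2, 5, 10, 3, 4, 6, 1, 7, 0, 9, 8]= (0 2 10 8)(1 5 6)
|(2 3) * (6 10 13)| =|(2 3)(6 10 13)| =6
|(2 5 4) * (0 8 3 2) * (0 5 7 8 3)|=|(0 3 2 7 8)(4 5)|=10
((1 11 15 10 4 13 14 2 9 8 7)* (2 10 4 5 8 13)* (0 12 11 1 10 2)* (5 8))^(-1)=((0 12 11 15 4)(2 9 13 14)(7 10 8))^(-1)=(0 4 15 11 12)(2 14 13 9)(7 8 10)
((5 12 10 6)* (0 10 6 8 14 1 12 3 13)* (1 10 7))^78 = ((0 7 1 12 6 5 3 13)(8 14 10))^78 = (14)(0 3 6 1)(5 12 7 13)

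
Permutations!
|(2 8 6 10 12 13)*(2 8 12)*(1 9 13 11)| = 9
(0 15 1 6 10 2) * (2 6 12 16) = [15, 12, 0, 3, 4, 5, 10, 7, 8, 9, 6, 11, 16, 13, 14, 1, 2] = (0 15 1 12 16 2)(6 10)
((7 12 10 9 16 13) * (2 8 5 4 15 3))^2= ((2 8 5 4 15 3)(7 12 10 9 16 13))^2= (2 5 15)(3 8 4)(7 10 16)(9 13 12)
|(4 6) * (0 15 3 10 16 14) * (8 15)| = |(0 8 15 3 10 16 14)(4 6)| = 14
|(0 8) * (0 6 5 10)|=|(0 8 6 5 10)|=5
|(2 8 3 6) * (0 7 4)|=|(0 7 4)(2 8 3 6)|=12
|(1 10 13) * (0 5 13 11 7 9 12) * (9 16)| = |(0 5 13 1 10 11 7 16 9 12)| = 10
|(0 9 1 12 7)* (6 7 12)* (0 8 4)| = 7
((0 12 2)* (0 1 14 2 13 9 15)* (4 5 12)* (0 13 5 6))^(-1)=(0 6 4)(1 2 14)(5 12)(9 13 15)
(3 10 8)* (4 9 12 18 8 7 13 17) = (3 10 7 13 17 4 9 12 18 8) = [0, 1, 2, 10, 9, 5, 6, 13, 3, 12, 7, 11, 18, 17, 14, 15, 16, 4, 8]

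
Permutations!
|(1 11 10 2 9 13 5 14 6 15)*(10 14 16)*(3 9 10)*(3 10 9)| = 30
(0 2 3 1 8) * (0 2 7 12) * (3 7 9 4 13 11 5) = (0 9 4 13 11 5 3 1 8 2 7 12) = [9, 8, 7, 1, 13, 3, 6, 12, 2, 4, 10, 5, 0, 11]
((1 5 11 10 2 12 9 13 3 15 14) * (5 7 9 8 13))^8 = (1 8 5 15 2 7 13 11 14 12 9 3 10)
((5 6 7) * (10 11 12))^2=(5 7 6)(10 12 11)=((5 6 7)(10 11 12))^2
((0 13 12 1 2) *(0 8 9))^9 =(0 12 2 9 13 1 8)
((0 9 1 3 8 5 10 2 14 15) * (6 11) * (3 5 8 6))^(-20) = (0 10)(1 14)(2 9)(3 6 11)(5 15)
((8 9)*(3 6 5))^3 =(8 9)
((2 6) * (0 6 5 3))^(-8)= (0 2 3 6 5)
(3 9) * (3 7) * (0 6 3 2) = [6, 1, 0, 9, 4, 5, 3, 2, 8, 7] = (0 6 3 9 7 2)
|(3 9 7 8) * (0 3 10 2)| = |(0 3 9 7 8 10 2)| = 7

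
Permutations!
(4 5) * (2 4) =[0, 1, 4, 3, 5, 2] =(2 4 5)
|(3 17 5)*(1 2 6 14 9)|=|(1 2 6 14 9)(3 17 5)|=15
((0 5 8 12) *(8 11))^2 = (0 11 12 5 8) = ((0 5 11 8 12))^2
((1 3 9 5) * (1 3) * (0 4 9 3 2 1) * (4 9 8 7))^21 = (0 9 5 2 1)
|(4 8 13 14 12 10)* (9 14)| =7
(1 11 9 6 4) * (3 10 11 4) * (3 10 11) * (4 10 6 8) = (1 10 3 11 9 8 4) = [0, 10, 2, 11, 1, 5, 6, 7, 4, 8, 3, 9]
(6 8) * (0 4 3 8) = (0 4 3 8 6) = [4, 1, 2, 8, 3, 5, 0, 7, 6]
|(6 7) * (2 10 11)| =6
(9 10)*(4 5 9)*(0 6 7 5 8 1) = (0 6 7 5 9 10 4 8 1) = [6, 0, 2, 3, 8, 9, 7, 5, 1, 10, 4]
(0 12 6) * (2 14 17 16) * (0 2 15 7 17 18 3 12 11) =(0 11)(2 14 18 3 12 6)(7 17 16 15) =[11, 1, 14, 12, 4, 5, 2, 17, 8, 9, 10, 0, 6, 13, 18, 7, 15, 16, 3]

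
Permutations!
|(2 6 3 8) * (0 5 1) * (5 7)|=|(0 7 5 1)(2 6 3 8)|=4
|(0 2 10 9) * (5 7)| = |(0 2 10 9)(5 7)| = 4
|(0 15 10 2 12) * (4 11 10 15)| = |(15)(0 4 11 10 2 12)| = 6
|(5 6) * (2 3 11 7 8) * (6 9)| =|(2 3 11 7 8)(5 9 6)| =15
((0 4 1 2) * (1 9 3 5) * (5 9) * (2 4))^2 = (9)(1 5 4)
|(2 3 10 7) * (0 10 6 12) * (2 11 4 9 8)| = |(0 10 7 11 4 9 8 2 3 6 12)| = 11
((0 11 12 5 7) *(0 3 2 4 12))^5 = ((0 11)(2 4 12 5 7 3))^5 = (0 11)(2 3 7 5 12 4)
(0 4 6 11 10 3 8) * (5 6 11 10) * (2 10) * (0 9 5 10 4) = [0, 1, 4, 8, 11, 6, 2, 7, 9, 5, 3, 10] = (2 4 11 10 3 8 9 5 6)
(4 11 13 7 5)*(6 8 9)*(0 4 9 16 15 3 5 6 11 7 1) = (0 4 7 6 8 16 15 3 5 9 11 13 1) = [4, 0, 2, 5, 7, 9, 8, 6, 16, 11, 10, 13, 12, 1, 14, 3, 15]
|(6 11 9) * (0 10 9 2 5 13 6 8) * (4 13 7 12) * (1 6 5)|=20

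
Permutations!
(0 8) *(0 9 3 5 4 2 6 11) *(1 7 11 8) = (0 1 7 11)(2 6 8 9 3 5 4) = [1, 7, 6, 5, 2, 4, 8, 11, 9, 3, 10, 0]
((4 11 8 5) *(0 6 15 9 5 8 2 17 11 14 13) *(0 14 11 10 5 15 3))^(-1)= (0 3 6)(2 11 4 5 10 17)(9 15)(13 14)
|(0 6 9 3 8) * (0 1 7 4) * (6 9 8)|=8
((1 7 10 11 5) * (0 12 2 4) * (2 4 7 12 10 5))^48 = (0 2 1)(4 11 5)(7 12 10)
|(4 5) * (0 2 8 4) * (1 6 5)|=7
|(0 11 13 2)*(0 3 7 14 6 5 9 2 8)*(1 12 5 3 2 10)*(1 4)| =12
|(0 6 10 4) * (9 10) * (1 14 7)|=15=|(0 6 9 10 4)(1 14 7)|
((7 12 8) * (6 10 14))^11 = (6 14 10)(7 8 12)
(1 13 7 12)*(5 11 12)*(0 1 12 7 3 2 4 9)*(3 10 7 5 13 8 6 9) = [1, 8, 4, 2, 3, 11, 9, 13, 6, 0, 7, 5, 12, 10] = (0 1 8 6 9)(2 4 3)(5 11)(7 13 10)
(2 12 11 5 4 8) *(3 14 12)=(2 3 14 12 11 5 4 8)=[0, 1, 3, 14, 8, 4, 6, 7, 2, 9, 10, 5, 11, 13, 12]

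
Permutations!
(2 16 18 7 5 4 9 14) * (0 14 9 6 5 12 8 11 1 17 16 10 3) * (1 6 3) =(0 14 2 10 1 17 16 18 7 12 8 11 6 5 4 3) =[14, 17, 10, 0, 3, 4, 5, 12, 11, 9, 1, 6, 8, 13, 2, 15, 18, 16, 7]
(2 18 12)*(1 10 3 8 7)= (1 10 3 8 7)(2 18 12)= [0, 10, 18, 8, 4, 5, 6, 1, 7, 9, 3, 11, 2, 13, 14, 15, 16, 17, 12]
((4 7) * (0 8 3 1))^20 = (8)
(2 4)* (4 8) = [0, 1, 8, 3, 2, 5, 6, 7, 4] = (2 8 4)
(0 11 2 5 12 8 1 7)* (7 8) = (0 11 2 5 12 7)(1 8) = [11, 8, 5, 3, 4, 12, 6, 0, 1, 9, 10, 2, 7]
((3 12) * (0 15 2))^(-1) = ((0 15 2)(3 12))^(-1) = (0 2 15)(3 12)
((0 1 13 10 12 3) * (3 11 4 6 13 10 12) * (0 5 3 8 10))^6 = (4 6 13 12 11)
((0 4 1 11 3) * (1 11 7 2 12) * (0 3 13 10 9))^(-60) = ((0 4 11 13 10 9)(1 7 2 12))^(-60) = (13)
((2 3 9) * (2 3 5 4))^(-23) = ((2 5 4)(3 9))^(-23) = (2 5 4)(3 9)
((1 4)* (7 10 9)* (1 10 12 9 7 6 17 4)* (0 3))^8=((0 3)(4 10 7 12 9 6 17))^8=(4 10 7 12 9 6 17)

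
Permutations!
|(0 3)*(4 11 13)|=|(0 3)(4 11 13)|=6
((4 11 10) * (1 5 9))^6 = ((1 5 9)(4 11 10))^6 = (11)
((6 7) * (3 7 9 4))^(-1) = ((3 7 6 9 4))^(-1) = (3 4 9 6 7)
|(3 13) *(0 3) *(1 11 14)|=|(0 3 13)(1 11 14)|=3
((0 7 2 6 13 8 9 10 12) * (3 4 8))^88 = (13)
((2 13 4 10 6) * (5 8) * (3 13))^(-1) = (2 6 10 4 13 3)(5 8)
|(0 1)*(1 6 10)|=4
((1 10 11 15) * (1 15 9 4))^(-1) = (15)(1 4 9 11 10)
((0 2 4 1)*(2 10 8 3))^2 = (0 8 2 1 10 3 4)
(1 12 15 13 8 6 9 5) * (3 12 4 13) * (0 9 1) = (0 9 5)(1 4 13 8 6)(3 12 15) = [9, 4, 2, 12, 13, 0, 1, 7, 6, 5, 10, 11, 15, 8, 14, 3]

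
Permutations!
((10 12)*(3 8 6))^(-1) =((3 8 6)(10 12))^(-1) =(3 6 8)(10 12)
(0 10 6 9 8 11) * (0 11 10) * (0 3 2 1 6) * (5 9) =[3, 6, 1, 2, 4, 9, 5, 7, 10, 8, 0, 11] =(11)(0 3 2 1 6 5 9 8 10)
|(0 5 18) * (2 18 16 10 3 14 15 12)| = |(0 5 16 10 3 14 15 12 2 18)| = 10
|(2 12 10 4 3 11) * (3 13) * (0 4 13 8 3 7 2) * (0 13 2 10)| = |(0 4 8 3 11 13 7 10 2 12)| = 10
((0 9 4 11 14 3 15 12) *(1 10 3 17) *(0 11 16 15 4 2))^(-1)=(0 2 9)(1 17 14 11 12 15 16 4 3 10)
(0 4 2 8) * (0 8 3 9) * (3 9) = (0 4 2 9) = [4, 1, 9, 3, 2, 5, 6, 7, 8, 0]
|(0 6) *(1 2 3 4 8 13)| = 6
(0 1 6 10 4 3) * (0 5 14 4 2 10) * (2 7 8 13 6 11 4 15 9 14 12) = [1, 11, 10, 5, 3, 12, 0, 8, 13, 14, 7, 4, 2, 6, 15, 9] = (0 1 11 4 3 5 12 2 10 7 8 13 6)(9 14 15)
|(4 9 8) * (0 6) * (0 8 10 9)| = |(0 6 8 4)(9 10)| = 4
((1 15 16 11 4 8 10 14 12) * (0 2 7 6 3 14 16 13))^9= (0 13 15 1 12 14 3 6 7 2)(4 11 16 10 8)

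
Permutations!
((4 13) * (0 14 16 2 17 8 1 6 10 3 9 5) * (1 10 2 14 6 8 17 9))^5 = ((17)(0 6 2 9 5)(1 8 10 3)(4 13)(14 16))^5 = (17)(1 8 10 3)(4 13)(14 16)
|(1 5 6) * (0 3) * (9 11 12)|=6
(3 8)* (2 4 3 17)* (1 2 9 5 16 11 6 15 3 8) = (1 2 4 8 17 9 5 16 11 6 15 3) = [0, 2, 4, 1, 8, 16, 15, 7, 17, 5, 10, 6, 12, 13, 14, 3, 11, 9]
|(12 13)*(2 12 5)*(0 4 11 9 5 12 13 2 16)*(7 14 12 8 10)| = 42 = |(0 4 11 9 5 16)(2 13 8 10 7 14 12)|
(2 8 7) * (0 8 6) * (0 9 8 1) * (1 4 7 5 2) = [4, 0, 6, 3, 7, 2, 9, 1, 5, 8] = (0 4 7 1)(2 6 9 8 5)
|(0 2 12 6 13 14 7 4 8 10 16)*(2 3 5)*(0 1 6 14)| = |(0 3 5 2 12 14 7 4 8 10 16 1 6 13)| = 14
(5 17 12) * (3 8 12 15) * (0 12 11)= (0 12 5 17 15 3 8 11)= [12, 1, 2, 8, 4, 17, 6, 7, 11, 9, 10, 0, 5, 13, 14, 3, 16, 15]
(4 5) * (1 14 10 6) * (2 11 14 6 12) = (1 6)(2 11 14 10 12)(4 5) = [0, 6, 11, 3, 5, 4, 1, 7, 8, 9, 12, 14, 2, 13, 10]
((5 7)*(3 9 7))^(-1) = ((3 9 7 5))^(-1) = (3 5 7 9)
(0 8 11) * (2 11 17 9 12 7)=[8, 1, 11, 3, 4, 5, 6, 2, 17, 12, 10, 0, 7, 13, 14, 15, 16, 9]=(0 8 17 9 12 7 2 11)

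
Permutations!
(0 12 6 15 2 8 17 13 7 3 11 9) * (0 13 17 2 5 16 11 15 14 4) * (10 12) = (17)(0 10 12 6 14 4)(2 8)(3 15 5 16 11 9 13 7) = [10, 1, 8, 15, 0, 16, 14, 3, 2, 13, 12, 9, 6, 7, 4, 5, 11, 17]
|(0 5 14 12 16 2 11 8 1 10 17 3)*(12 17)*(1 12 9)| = |(0 5 14 17 3)(1 10 9)(2 11 8 12 16)| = 15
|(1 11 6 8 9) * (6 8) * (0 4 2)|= 12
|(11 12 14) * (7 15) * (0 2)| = 6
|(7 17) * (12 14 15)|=6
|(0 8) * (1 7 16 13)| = 4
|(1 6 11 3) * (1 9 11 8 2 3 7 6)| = |(2 3 9 11 7 6 8)| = 7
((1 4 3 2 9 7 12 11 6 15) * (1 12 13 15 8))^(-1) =((1 4 3 2 9 7 13 15 12 11 6 8))^(-1) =(1 8 6 11 12 15 13 7 9 2 3 4)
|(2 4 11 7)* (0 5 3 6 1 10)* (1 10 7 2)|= 30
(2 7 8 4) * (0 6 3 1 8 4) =(0 6 3 1 8)(2 7 4) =[6, 8, 7, 1, 2, 5, 3, 4, 0]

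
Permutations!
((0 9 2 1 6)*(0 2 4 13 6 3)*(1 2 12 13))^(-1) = (0 3 1 4 9)(6 13 12)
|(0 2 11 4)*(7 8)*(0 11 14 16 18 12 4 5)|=|(0 2 14 16 18 12 4 11 5)(7 8)|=18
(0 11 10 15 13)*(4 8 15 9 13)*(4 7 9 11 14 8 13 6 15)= (0 14 8 4 13)(6 15 7 9)(10 11)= [14, 1, 2, 3, 13, 5, 15, 9, 4, 6, 11, 10, 12, 0, 8, 7]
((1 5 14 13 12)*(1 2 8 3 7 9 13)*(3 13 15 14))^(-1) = ((1 5 3 7 9 15 14)(2 8 13 12))^(-1) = (1 14 15 9 7 3 5)(2 12 13 8)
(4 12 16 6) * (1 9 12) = (1 9 12 16 6 4) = [0, 9, 2, 3, 1, 5, 4, 7, 8, 12, 10, 11, 16, 13, 14, 15, 6]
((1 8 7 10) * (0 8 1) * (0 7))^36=(10)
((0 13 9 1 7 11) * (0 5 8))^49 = (0 13 9 1 7 11 5 8)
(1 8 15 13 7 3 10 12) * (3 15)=(1 8 3 10 12)(7 15 13)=[0, 8, 2, 10, 4, 5, 6, 15, 3, 9, 12, 11, 1, 7, 14, 13]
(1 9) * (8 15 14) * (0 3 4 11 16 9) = [3, 0, 2, 4, 11, 5, 6, 7, 15, 1, 10, 16, 12, 13, 8, 14, 9] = (0 3 4 11 16 9 1)(8 15 14)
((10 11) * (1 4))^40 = (11)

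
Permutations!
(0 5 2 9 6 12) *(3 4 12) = (0 5 2 9 6 3 4 12) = [5, 1, 9, 4, 12, 2, 3, 7, 8, 6, 10, 11, 0]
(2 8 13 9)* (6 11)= [0, 1, 8, 3, 4, 5, 11, 7, 13, 2, 10, 6, 12, 9]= (2 8 13 9)(6 11)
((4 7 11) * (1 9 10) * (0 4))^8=((0 4 7 11)(1 9 10))^8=(11)(1 10 9)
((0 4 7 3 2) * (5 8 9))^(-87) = (9)(0 3 4 2 7)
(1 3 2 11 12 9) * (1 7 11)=(1 3 2)(7 11 12 9)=[0, 3, 1, 2, 4, 5, 6, 11, 8, 7, 10, 12, 9]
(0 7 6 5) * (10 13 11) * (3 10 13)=(0 7 6 5)(3 10)(11 13)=[7, 1, 2, 10, 4, 0, 5, 6, 8, 9, 3, 13, 12, 11]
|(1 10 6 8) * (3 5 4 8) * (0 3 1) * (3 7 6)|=9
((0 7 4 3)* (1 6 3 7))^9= (0 1 6 3)(4 7)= ((0 1 6 3)(4 7))^9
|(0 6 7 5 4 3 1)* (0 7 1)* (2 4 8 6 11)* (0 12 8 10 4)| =9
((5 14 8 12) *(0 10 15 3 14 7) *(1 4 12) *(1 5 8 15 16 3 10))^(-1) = (0 7 5 8 12 4 1)(3 16 10 15 14)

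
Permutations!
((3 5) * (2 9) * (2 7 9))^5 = (3 5)(7 9)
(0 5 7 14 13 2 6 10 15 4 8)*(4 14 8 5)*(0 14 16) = (0 4 5 7 8 14 13 2 6 10 15 16) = [4, 1, 6, 3, 5, 7, 10, 8, 14, 9, 15, 11, 12, 2, 13, 16, 0]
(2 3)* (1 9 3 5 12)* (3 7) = (1 9 7 3 2 5 12) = [0, 9, 5, 2, 4, 12, 6, 3, 8, 7, 10, 11, 1]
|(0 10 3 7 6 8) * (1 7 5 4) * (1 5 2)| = 8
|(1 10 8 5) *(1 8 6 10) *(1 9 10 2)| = |(1 9 10 6 2)(5 8)| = 10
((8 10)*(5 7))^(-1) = ((5 7)(8 10))^(-1) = (5 7)(8 10)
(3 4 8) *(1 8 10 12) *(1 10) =(1 8 3 4)(10 12) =[0, 8, 2, 4, 1, 5, 6, 7, 3, 9, 12, 11, 10]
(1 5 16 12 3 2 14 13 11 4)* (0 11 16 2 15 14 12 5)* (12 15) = (0 11 4 1)(2 15 14 13 16 5)(3 12) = [11, 0, 15, 12, 1, 2, 6, 7, 8, 9, 10, 4, 3, 16, 13, 14, 5]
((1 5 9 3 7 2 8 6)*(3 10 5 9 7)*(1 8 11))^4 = (1 7 9 2 10 11 5)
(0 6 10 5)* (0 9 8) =[6, 1, 2, 3, 4, 9, 10, 7, 0, 8, 5] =(0 6 10 5 9 8)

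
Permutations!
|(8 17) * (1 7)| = |(1 7)(8 17)| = 2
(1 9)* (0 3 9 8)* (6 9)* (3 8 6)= (0 8)(1 6 9)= [8, 6, 2, 3, 4, 5, 9, 7, 0, 1]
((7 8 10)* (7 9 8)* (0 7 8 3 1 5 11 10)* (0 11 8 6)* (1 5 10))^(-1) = (0 6 7)(1 11 8 5 3 9 10)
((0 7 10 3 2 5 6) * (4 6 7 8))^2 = ((0 8 4 6)(2 5 7 10 3))^2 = (0 4)(2 7 3 5 10)(6 8)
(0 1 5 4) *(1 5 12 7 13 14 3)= [5, 12, 2, 1, 0, 4, 6, 13, 8, 9, 10, 11, 7, 14, 3]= (0 5 4)(1 12 7 13 14 3)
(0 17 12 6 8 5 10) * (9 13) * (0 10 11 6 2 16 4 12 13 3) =(0 17 13 9 3)(2 16 4 12)(5 11 6 8) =[17, 1, 16, 0, 12, 11, 8, 7, 5, 3, 10, 6, 2, 9, 14, 15, 4, 13]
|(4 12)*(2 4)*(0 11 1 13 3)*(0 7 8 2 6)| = 11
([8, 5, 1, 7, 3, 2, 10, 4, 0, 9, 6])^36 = [0, 1, 2, 3, 4, 5, 6, 7, 8, 9, 10]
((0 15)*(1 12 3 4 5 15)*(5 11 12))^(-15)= (0 1 5 15)(3 4 11 12)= ((0 1 5 15)(3 4 11 12))^(-15)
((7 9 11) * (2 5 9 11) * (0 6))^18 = ((0 6)(2 5 9)(7 11))^18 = (11)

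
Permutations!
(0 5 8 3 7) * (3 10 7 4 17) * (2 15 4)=(0 5 8 10 7)(2 15 4 17 3)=[5, 1, 15, 2, 17, 8, 6, 0, 10, 9, 7, 11, 12, 13, 14, 4, 16, 3]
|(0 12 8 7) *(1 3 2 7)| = |(0 12 8 1 3 2 7)| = 7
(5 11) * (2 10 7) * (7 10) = (2 7)(5 11) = [0, 1, 7, 3, 4, 11, 6, 2, 8, 9, 10, 5]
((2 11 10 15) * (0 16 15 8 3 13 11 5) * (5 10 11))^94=(0 10 5 2 13 15 3 16 8)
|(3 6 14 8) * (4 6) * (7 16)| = |(3 4 6 14 8)(7 16)| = 10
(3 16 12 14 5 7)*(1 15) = [0, 15, 2, 16, 4, 7, 6, 3, 8, 9, 10, 11, 14, 13, 5, 1, 12] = (1 15)(3 16 12 14 5 7)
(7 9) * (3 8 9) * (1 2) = [0, 2, 1, 8, 4, 5, 6, 3, 9, 7] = (1 2)(3 8 9 7)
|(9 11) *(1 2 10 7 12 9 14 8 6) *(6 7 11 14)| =5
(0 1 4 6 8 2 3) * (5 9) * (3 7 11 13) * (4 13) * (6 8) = (0 1 13 3)(2 7 11 4 8)(5 9) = [1, 13, 7, 0, 8, 9, 6, 11, 2, 5, 10, 4, 12, 3]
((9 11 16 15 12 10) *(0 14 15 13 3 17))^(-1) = ((0 14 15 12 10 9 11 16 13 3 17))^(-1) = (0 17 3 13 16 11 9 10 12 15 14)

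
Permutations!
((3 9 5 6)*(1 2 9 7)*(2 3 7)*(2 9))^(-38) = (1 6 9)(3 7 5)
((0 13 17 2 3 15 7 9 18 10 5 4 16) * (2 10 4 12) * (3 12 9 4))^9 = (0 7 18 10)(2 12)(3 5 13 4)(9 17 16 15)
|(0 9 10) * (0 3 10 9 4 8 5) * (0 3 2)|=7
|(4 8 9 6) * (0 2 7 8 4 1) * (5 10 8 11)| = |(0 2 7 11 5 10 8 9 6 1)| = 10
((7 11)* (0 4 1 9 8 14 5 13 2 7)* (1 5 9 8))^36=((0 4 5 13 2 7 11)(1 8 14 9))^36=(14)(0 4 5 13 2 7 11)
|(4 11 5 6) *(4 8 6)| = 6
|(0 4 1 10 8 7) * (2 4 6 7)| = |(0 6 7)(1 10 8 2 4)| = 15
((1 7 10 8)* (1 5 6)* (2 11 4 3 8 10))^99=(11)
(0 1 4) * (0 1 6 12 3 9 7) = (0 6 12 3 9 7)(1 4) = [6, 4, 2, 9, 1, 5, 12, 0, 8, 7, 10, 11, 3]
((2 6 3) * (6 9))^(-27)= (2 9 6 3)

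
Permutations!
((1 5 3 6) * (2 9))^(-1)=(1 6 3 5)(2 9)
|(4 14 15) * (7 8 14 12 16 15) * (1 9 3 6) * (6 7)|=|(1 9 3 7 8 14 6)(4 12 16 15)|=28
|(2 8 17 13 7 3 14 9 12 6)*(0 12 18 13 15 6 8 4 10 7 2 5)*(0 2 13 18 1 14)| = |(18)(0 12 8 17 15 6 5 2 4 10 7 3)(1 14 9)| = 12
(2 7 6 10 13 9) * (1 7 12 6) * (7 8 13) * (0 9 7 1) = (0 9 2 12 6 10 1 8 13 7) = [9, 8, 12, 3, 4, 5, 10, 0, 13, 2, 1, 11, 6, 7]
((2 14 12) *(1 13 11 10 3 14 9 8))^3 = (1 10 12 8 11 14 9 13 3 2)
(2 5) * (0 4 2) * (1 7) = [4, 7, 5, 3, 2, 0, 6, 1] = (0 4 2 5)(1 7)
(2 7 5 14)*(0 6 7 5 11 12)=(0 6 7 11 12)(2 5 14)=[6, 1, 5, 3, 4, 14, 7, 11, 8, 9, 10, 12, 0, 13, 2]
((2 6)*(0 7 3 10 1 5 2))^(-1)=((0 7 3 10 1 5 2 6))^(-1)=(0 6 2 5 1 10 3 7)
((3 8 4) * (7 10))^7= (3 8 4)(7 10)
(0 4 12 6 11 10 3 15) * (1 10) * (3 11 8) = (0 4 12 6 8 3 15)(1 10 11) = [4, 10, 2, 15, 12, 5, 8, 7, 3, 9, 11, 1, 6, 13, 14, 0]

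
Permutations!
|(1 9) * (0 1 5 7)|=5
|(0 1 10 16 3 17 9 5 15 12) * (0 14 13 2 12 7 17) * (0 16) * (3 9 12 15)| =|(0 1 10)(2 15 7 17 12 14 13)(3 16 9 5)| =84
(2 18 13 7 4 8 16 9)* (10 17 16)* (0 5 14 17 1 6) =(0 5 14 17 16 9 2 18 13 7 4 8 10 1 6) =[5, 6, 18, 3, 8, 14, 0, 4, 10, 2, 1, 11, 12, 7, 17, 15, 9, 16, 13]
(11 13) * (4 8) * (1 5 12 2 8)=[0, 5, 8, 3, 1, 12, 6, 7, 4, 9, 10, 13, 2, 11]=(1 5 12 2 8 4)(11 13)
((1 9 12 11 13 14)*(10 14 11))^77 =((1 9 12 10 14)(11 13))^77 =(1 12 14 9 10)(11 13)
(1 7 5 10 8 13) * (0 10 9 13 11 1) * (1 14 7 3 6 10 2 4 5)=(0 2 4 5 9 13)(1 3 6 10 8 11 14 7)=[2, 3, 4, 6, 5, 9, 10, 1, 11, 13, 8, 14, 12, 0, 7]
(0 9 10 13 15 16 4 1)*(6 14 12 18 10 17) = (0 9 17 6 14 12 18 10 13 15 16 4 1) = [9, 0, 2, 3, 1, 5, 14, 7, 8, 17, 13, 11, 18, 15, 12, 16, 4, 6, 10]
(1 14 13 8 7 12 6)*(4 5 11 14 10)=(1 10 4 5 11 14 13 8 7 12 6)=[0, 10, 2, 3, 5, 11, 1, 12, 7, 9, 4, 14, 6, 8, 13]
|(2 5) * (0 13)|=|(0 13)(2 5)|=2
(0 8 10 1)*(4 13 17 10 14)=[8, 0, 2, 3, 13, 5, 6, 7, 14, 9, 1, 11, 12, 17, 4, 15, 16, 10]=(0 8 14 4 13 17 10 1)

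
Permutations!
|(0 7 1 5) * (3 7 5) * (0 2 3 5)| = 5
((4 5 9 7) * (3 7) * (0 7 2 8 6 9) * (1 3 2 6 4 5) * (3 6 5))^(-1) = ((0 7 3 5)(1 6 9 2 8 4))^(-1) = (0 5 3 7)(1 4 8 2 9 6)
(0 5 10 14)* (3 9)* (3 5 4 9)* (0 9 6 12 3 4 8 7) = (0 8 7)(3 4 6 12)(5 10 14 9) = [8, 1, 2, 4, 6, 10, 12, 0, 7, 5, 14, 11, 3, 13, 9]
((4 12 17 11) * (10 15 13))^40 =((4 12 17 11)(10 15 13))^40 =(17)(10 15 13)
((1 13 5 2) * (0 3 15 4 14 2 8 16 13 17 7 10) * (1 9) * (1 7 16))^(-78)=(17)(0 4 9)(2 10 15)(3 14 7)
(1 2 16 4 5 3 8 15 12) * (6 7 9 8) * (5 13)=[0, 2, 16, 6, 13, 3, 7, 9, 15, 8, 10, 11, 1, 5, 14, 12, 4]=(1 2 16 4 13 5 3 6 7 9 8 15 12)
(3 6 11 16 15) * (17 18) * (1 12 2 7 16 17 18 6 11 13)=(18)(1 12 2 7 16 15 3 11 17 6 13)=[0, 12, 7, 11, 4, 5, 13, 16, 8, 9, 10, 17, 2, 1, 14, 3, 15, 6, 18]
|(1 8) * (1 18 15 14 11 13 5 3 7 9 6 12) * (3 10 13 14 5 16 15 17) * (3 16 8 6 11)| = |(1 6 12)(3 7 9 11 14)(5 10 13 8 18 17 16 15)| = 120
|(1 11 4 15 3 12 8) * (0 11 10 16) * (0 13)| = 11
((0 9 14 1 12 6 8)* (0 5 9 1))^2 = ((0 1 12 6 8 5 9 14))^2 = (0 12 8 9)(1 6 5 14)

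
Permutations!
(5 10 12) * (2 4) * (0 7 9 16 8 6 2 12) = [7, 1, 4, 3, 12, 10, 2, 9, 6, 16, 0, 11, 5, 13, 14, 15, 8] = (0 7 9 16 8 6 2 4 12 5 10)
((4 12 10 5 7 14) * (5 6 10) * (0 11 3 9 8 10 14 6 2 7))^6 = (0 2 5 10 12 8 4 9 14 3 6 11 7) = ((0 11 3 9 8 10 2 7 6 14 4 12 5))^6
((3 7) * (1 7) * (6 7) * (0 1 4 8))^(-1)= (0 8 4 3 7 6 1)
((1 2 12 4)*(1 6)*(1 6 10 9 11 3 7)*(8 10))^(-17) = ((1 2 12 4 8 10 9 11 3 7))^(-17) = (1 4 9 7 12 10 3 2 8 11)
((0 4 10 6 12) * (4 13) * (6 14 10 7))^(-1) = (0 12 6 7 4 13)(10 14)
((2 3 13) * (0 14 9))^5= ((0 14 9)(2 3 13))^5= (0 9 14)(2 13 3)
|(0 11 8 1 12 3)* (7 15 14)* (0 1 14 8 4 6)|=|(0 11 4 6)(1 12 3)(7 15 8 14)|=12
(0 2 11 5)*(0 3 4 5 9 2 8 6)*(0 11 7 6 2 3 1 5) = [8, 5, 7, 4, 0, 1, 11, 6, 2, 3, 10, 9] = (0 8 2 7 6 11 9 3 4)(1 5)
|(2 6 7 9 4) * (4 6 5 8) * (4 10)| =15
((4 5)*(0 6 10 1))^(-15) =(0 6 10 1)(4 5)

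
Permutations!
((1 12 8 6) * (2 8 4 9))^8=(1 12 4 9 2 8 6)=((1 12 4 9 2 8 6))^8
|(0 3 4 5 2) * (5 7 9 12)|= |(0 3 4 7 9 12 5 2)|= 8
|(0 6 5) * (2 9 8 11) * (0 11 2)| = |(0 6 5 11)(2 9 8)| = 12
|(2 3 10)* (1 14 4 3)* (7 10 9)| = 8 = |(1 14 4 3 9 7 10 2)|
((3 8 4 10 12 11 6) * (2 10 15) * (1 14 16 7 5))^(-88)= (1 16 5 14 7)(2 12 6 8 15 10 11 3 4)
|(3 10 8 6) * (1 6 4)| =|(1 6 3 10 8 4)| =6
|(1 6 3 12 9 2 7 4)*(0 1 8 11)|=|(0 1 6 3 12 9 2 7 4 8 11)|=11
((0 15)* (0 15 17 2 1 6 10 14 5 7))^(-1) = (0 7 5 14 10 6 1 2 17)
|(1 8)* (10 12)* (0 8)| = 6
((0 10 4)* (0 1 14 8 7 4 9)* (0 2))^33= (0 10 9 2)(1 7 14 4 8)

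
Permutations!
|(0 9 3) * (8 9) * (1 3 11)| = |(0 8 9 11 1 3)| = 6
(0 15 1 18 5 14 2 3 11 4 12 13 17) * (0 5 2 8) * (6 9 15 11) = (0 11 4 12 13 17 5 14 8)(1 18 2 3 6 9 15) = [11, 18, 3, 6, 12, 14, 9, 7, 0, 15, 10, 4, 13, 17, 8, 1, 16, 5, 2]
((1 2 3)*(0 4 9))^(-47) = (0 4 9)(1 2 3)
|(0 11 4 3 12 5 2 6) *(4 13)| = 9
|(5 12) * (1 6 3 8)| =4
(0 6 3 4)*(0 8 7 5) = (0 6 3 4 8 7 5) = [6, 1, 2, 4, 8, 0, 3, 5, 7]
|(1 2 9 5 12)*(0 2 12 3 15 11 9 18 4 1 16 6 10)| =|(0 2 18 4 1 12 16 6 10)(3 15 11 9 5)| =45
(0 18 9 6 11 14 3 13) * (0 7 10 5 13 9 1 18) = (1 18)(3 9 6 11 14)(5 13 7 10) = [0, 18, 2, 9, 4, 13, 11, 10, 8, 6, 5, 14, 12, 7, 3, 15, 16, 17, 1]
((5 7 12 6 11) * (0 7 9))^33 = (0 5 6 7 9 11 12)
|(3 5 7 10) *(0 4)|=4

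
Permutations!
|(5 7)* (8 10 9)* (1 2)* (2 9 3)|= |(1 9 8 10 3 2)(5 7)|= 6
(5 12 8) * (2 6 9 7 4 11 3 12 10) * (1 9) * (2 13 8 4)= (1 9 7 2 6)(3 12 4 11)(5 10 13 8)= [0, 9, 6, 12, 11, 10, 1, 2, 5, 7, 13, 3, 4, 8]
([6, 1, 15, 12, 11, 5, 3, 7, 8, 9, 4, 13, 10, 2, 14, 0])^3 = [12, 1, 6, 4, 2, 5, 10, 7, 8, 9, 13, 15, 11, 0, 14, 3]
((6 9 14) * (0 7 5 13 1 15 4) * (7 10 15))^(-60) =((0 10 15 4)(1 7 5 13)(6 9 14))^(-60) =(15)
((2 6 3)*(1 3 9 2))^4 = ((1 3)(2 6 9))^4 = (2 6 9)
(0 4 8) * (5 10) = (0 4 8)(5 10) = [4, 1, 2, 3, 8, 10, 6, 7, 0, 9, 5]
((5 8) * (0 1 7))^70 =((0 1 7)(5 8))^70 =(8)(0 1 7)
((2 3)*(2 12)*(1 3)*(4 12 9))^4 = ((1 3 9 4 12 2))^4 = (1 12 9)(2 4 3)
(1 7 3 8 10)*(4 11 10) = (1 7 3 8 4 11 10) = [0, 7, 2, 8, 11, 5, 6, 3, 4, 9, 1, 10]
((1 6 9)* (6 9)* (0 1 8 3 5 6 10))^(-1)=(0 10 6 5 3 8 9 1)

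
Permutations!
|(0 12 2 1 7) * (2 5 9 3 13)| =9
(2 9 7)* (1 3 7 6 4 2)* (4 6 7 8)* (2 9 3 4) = [0, 4, 3, 8, 9, 5, 6, 1, 2, 7] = (1 4 9 7)(2 3 8)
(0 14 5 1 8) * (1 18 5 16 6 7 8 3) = (0 14 16 6 7 8)(1 3)(5 18) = [14, 3, 2, 1, 4, 18, 7, 8, 0, 9, 10, 11, 12, 13, 16, 15, 6, 17, 5]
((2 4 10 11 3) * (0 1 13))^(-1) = (0 13 1)(2 3 11 10 4)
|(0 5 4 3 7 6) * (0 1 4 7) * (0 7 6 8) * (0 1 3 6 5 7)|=|(0 7 8 1 4 6 3)|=7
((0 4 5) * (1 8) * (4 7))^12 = (8)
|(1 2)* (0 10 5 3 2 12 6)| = |(0 10 5 3 2 1 12 6)| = 8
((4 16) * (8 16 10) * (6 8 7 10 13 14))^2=(4 14 8)(6 16 13)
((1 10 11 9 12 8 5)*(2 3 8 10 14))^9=((1 14 2 3 8 5)(9 12 10 11))^9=(1 3)(2 5)(8 14)(9 12 10 11)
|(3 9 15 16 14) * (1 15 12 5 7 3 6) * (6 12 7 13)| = |(1 15 16 14 12 5 13 6)(3 9 7)| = 24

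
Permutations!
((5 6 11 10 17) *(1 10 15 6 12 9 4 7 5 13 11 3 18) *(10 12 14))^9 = ((1 12 9 4 7 5 14 10 17 13 11 15 6 3 18))^9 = (1 13 4 6 14)(3 10 12 11 7)(5 18 17 9 15)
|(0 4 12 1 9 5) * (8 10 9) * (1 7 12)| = 14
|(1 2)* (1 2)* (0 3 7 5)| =4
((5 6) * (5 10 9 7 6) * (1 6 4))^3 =(1 9)(4 10)(6 7)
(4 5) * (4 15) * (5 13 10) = (4 13 10 5 15) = [0, 1, 2, 3, 13, 15, 6, 7, 8, 9, 5, 11, 12, 10, 14, 4]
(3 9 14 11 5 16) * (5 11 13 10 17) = (3 9 14 13 10 17 5 16) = [0, 1, 2, 9, 4, 16, 6, 7, 8, 14, 17, 11, 12, 10, 13, 15, 3, 5]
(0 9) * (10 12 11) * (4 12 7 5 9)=(0 4 12 11 10 7 5 9)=[4, 1, 2, 3, 12, 9, 6, 5, 8, 0, 7, 10, 11]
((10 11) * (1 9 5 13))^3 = ((1 9 5 13)(10 11))^3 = (1 13 5 9)(10 11)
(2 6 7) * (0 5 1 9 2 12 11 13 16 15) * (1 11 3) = (0 5 11 13 16 15)(1 9 2 6 7 12 3) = [5, 9, 6, 1, 4, 11, 7, 12, 8, 2, 10, 13, 3, 16, 14, 0, 15]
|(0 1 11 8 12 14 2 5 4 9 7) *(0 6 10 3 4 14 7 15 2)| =|(0 1 11 8 12 7 6 10 3 4 9 15 2 5 14)| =15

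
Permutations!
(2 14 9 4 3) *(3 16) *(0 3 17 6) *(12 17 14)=(0 3 2 12 17 6)(4 16 14 9)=[3, 1, 12, 2, 16, 5, 0, 7, 8, 4, 10, 11, 17, 13, 9, 15, 14, 6]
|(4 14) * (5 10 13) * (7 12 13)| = 10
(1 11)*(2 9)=[0, 11, 9, 3, 4, 5, 6, 7, 8, 2, 10, 1]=(1 11)(2 9)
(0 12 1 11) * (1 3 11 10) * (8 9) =(0 12 3 11)(1 10)(8 9) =[12, 10, 2, 11, 4, 5, 6, 7, 9, 8, 1, 0, 3]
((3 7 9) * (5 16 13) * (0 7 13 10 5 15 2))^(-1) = (0 2 15 13 3 9 7)(5 10 16)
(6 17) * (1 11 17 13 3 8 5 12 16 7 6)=(1 11 17)(3 8 5 12 16 7 6 13)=[0, 11, 2, 8, 4, 12, 13, 6, 5, 9, 10, 17, 16, 3, 14, 15, 7, 1]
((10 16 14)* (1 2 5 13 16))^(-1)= ((1 2 5 13 16 14 10))^(-1)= (1 10 14 16 13 5 2)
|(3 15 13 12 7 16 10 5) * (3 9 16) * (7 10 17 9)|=21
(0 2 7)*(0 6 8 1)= (0 2 7 6 8 1)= [2, 0, 7, 3, 4, 5, 8, 6, 1]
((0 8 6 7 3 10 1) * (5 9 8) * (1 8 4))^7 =(0 9 1 5 4)(3 8 7 10 6)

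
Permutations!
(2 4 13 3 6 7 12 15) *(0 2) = (0 2 4 13 3 6 7 12 15) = [2, 1, 4, 6, 13, 5, 7, 12, 8, 9, 10, 11, 15, 3, 14, 0]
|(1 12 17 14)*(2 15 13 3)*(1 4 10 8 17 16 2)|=35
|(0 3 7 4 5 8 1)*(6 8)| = 8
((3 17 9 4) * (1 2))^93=(1 2)(3 17 9 4)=((1 2)(3 17 9 4))^93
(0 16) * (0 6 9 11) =(0 16 6 9 11) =[16, 1, 2, 3, 4, 5, 9, 7, 8, 11, 10, 0, 12, 13, 14, 15, 6]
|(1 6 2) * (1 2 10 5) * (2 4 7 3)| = |(1 6 10 5)(2 4 7 3)| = 4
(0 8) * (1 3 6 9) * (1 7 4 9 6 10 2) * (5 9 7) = (0 8)(1 3 10 2)(4 7)(5 9) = [8, 3, 1, 10, 7, 9, 6, 4, 0, 5, 2]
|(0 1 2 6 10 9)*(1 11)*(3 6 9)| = 15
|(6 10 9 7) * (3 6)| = 5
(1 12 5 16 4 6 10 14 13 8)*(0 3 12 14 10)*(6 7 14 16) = (0 3 12 5 6)(1 16 4 7 14 13 8) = [3, 16, 2, 12, 7, 6, 0, 14, 1, 9, 10, 11, 5, 8, 13, 15, 4]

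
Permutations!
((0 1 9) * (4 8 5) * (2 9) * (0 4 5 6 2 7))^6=(2 9 4 8 6)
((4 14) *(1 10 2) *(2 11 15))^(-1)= (1 2 15 11 10)(4 14)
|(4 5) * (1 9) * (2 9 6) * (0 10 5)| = |(0 10 5 4)(1 6 2 9)| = 4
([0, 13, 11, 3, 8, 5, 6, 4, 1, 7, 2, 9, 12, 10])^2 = (1 10 11 7 8 13 2 9 4)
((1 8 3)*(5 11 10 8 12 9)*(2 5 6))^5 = ((1 12 9 6 2 5 11 10 8 3))^5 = (1 5)(2 3)(6 8)(9 10)(11 12)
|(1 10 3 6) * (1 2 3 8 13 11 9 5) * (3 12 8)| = 11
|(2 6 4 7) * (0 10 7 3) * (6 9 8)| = |(0 10 7 2 9 8 6 4 3)| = 9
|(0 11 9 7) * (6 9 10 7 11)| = 6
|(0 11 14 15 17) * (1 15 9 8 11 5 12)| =|(0 5 12 1 15 17)(8 11 14 9)| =12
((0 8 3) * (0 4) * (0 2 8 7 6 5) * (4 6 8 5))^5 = ((0 7 8 3 6 4 2 5))^5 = (0 4 8 5 6 7 2 3)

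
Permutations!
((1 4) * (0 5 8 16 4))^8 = ((0 5 8 16 4 1))^8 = (0 8 4)(1 5 16)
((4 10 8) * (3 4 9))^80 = ((3 4 10 8 9))^80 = (10)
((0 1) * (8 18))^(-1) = ((0 1)(8 18))^(-1) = (0 1)(8 18)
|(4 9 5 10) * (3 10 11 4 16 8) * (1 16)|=|(1 16 8 3 10)(4 9 5 11)|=20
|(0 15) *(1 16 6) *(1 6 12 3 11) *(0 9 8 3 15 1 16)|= 14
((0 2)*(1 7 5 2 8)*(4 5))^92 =((0 8 1 7 4 5 2))^92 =(0 8 1 7 4 5 2)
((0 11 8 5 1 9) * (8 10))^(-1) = (0 9 1 5 8 10 11)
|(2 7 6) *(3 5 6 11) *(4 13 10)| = |(2 7 11 3 5 6)(4 13 10)| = 6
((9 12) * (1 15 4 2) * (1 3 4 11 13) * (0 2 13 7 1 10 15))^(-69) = ((0 2 3 4 13 10 15 11 7 1)(9 12))^(-69) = (0 2 3 4 13 10 15 11 7 1)(9 12)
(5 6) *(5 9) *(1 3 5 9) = [0, 3, 2, 5, 4, 6, 1, 7, 8, 9] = (9)(1 3 5 6)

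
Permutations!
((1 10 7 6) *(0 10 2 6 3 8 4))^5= (0 4 8 3 7 10)(1 6 2)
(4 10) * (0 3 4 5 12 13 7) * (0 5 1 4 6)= (0 3 6)(1 4 10)(5 12 13 7)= [3, 4, 2, 6, 10, 12, 0, 5, 8, 9, 1, 11, 13, 7]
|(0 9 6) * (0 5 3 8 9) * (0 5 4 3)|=|(0 5)(3 8 9 6 4)|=10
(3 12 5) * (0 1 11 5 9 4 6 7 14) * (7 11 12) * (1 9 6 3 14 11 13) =[9, 12, 2, 7, 3, 14, 13, 11, 8, 4, 10, 5, 6, 1, 0] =(0 9 4 3 7 11 5 14)(1 12 6 13)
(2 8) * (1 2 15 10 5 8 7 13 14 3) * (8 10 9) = (1 2 7 13 14 3)(5 10)(8 15 9) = [0, 2, 7, 1, 4, 10, 6, 13, 15, 8, 5, 11, 12, 14, 3, 9]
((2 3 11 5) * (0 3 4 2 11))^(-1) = (0 3)(2 4)(5 11)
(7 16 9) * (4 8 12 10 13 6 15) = (4 8 12 10 13 6 15)(7 16 9) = [0, 1, 2, 3, 8, 5, 15, 16, 12, 7, 13, 11, 10, 6, 14, 4, 9]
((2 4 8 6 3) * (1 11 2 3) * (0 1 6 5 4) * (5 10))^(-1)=((0 1 11 2)(4 8 10 5))^(-1)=(0 2 11 1)(4 5 10 8)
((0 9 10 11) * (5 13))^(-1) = ((0 9 10 11)(5 13))^(-1) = (0 11 10 9)(5 13)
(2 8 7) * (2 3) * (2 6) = (2 8 7 3 6) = [0, 1, 8, 6, 4, 5, 2, 3, 7]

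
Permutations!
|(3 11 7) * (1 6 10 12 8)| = |(1 6 10 12 8)(3 11 7)| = 15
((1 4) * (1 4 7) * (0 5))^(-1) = ((0 5)(1 7))^(-1) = (0 5)(1 7)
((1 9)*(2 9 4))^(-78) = ((1 4 2 9))^(-78) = (1 2)(4 9)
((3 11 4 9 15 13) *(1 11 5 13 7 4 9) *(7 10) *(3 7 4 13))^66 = (15)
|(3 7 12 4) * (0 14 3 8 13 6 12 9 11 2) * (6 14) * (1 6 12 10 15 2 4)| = |(0 12 1 6 10 15 2)(3 7 9 11 4 8 13 14)| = 56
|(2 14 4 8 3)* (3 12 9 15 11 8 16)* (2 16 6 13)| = 10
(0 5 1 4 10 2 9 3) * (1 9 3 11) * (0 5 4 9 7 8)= (0 4 10 2 3 5 7 8)(1 9 11)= [4, 9, 3, 5, 10, 7, 6, 8, 0, 11, 2, 1]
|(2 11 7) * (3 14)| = 6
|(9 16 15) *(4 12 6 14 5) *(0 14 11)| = 21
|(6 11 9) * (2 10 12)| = 3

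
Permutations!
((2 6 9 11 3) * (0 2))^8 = (0 6 11)(2 9 3)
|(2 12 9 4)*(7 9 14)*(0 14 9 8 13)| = 20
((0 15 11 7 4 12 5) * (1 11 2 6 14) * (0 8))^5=(0 1 5 6 4 15 11 8 14 12 2 7)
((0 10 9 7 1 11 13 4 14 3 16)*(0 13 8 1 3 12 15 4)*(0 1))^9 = ((0 10 9 7 3 16 13 1 11 8)(4 14 12 15))^9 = (0 8 11 1 13 16 3 7 9 10)(4 14 12 15)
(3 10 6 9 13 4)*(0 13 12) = (0 13 4 3 10 6 9 12) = [13, 1, 2, 10, 3, 5, 9, 7, 8, 12, 6, 11, 0, 4]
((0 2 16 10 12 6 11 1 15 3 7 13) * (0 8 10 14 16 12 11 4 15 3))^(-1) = (0 15 4 6 12 2)(1 11 10 8 13 7 3)(14 16)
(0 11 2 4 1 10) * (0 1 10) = (0 11 2 4 10 1) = [11, 0, 4, 3, 10, 5, 6, 7, 8, 9, 1, 2]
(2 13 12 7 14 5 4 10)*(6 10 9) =(2 13 12 7 14 5 4 9 6 10) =[0, 1, 13, 3, 9, 4, 10, 14, 8, 6, 2, 11, 7, 12, 5]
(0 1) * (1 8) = (0 8 1) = [8, 0, 2, 3, 4, 5, 6, 7, 1]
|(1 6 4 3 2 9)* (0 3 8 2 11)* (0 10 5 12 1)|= 12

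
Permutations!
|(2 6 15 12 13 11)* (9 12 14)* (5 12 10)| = |(2 6 15 14 9 10 5 12 13 11)| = 10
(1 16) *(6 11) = (1 16)(6 11) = [0, 16, 2, 3, 4, 5, 11, 7, 8, 9, 10, 6, 12, 13, 14, 15, 1]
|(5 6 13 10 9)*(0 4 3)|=15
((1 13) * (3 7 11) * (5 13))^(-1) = (1 13 5)(3 11 7)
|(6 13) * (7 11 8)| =6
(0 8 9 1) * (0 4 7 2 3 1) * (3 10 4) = [8, 3, 10, 1, 7, 5, 6, 2, 9, 0, 4] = (0 8 9)(1 3)(2 10 4 7)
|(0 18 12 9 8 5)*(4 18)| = 7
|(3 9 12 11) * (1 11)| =5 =|(1 11 3 9 12)|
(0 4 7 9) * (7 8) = [4, 1, 2, 3, 8, 5, 6, 9, 7, 0] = (0 4 8 7 9)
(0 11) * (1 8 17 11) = [1, 8, 2, 3, 4, 5, 6, 7, 17, 9, 10, 0, 12, 13, 14, 15, 16, 11] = (0 1 8 17 11)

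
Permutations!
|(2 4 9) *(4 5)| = |(2 5 4 9)| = 4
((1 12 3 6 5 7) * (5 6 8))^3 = (1 8)(3 7)(5 12)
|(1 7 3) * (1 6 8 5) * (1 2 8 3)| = |(1 7)(2 8 5)(3 6)| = 6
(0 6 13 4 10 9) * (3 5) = (0 6 13 4 10 9)(3 5) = [6, 1, 2, 5, 10, 3, 13, 7, 8, 0, 9, 11, 12, 4]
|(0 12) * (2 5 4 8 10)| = 10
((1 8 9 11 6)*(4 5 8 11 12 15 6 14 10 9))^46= ((1 11 14 10 9 12 15 6)(4 5 8))^46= (1 15 9 14)(4 5 8)(6 12 10 11)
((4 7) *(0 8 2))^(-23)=((0 8 2)(4 7))^(-23)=(0 8 2)(4 7)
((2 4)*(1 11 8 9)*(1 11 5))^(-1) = (1 5)(2 4)(8 11 9) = ((1 5)(2 4)(8 9 11))^(-1)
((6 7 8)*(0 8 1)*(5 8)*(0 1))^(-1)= ((0 5 8 6 7))^(-1)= (0 7 6 8 5)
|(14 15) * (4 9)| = 2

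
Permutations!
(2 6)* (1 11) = (1 11)(2 6) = [0, 11, 6, 3, 4, 5, 2, 7, 8, 9, 10, 1]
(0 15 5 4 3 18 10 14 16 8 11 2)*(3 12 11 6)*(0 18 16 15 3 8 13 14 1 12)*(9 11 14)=(0 3 16 13 9 11 2 18 10 1 12 14 15 5 4)(6 8)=[3, 12, 18, 16, 0, 4, 8, 7, 6, 11, 1, 2, 14, 9, 15, 5, 13, 17, 10]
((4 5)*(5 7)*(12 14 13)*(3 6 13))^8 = ((3 6 13 12 14)(4 7 5))^8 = (3 12 6 14 13)(4 5 7)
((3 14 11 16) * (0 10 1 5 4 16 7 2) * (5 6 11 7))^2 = (0 1 11 4 3 7)(2 10 6 5 16 14) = ((0 10 1 6 11 5 4 16 3 14 7 2))^2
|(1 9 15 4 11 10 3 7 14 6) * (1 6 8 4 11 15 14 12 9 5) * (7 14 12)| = 14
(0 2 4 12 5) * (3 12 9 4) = (0 2 3 12 5)(4 9) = [2, 1, 3, 12, 9, 0, 6, 7, 8, 4, 10, 11, 5]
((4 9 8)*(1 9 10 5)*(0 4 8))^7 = (0 4 10 5 1 9)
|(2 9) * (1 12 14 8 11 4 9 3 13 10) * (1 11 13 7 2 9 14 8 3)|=|(1 12 8 13 10 11 4 14 3 7 2)|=11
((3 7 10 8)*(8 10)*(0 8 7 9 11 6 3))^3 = (0 8)(3 6 11 9)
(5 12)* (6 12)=(5 6 12)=[0, 1, 2, 3, 4, 6, 12, 7, 8, 9, 10, 11, 5]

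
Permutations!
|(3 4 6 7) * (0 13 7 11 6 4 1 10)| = 6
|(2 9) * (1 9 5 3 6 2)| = |(1 9)(2 5 3 6)| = 4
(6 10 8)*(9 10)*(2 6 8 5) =[0, 1, 6, 3, 4, 2, 9, 7, 8, 10, 5] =(2 6 9 10 5)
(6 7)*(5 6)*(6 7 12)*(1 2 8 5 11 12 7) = [0, 2, 8, 3, 4, 1, 7, 11, 5, 9, 10, 12, 6] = (1 2 8 5)(6 7 11 12)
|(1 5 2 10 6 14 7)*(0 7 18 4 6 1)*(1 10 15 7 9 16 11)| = |(0 9 16 11 1 5 2 15 7)(4 6 14 18)| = 36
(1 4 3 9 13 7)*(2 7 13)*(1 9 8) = (13)(1 4 3 8)(2 7 9) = [0, 4, 7, 8, 3, 5, 6, 9, 1, 2, 10, 11, 12, 13]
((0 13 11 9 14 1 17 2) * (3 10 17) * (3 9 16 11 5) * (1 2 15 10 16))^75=((0 13 5 3 16 11 1 9 14 2)(10 17 15))^75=(17)(0 11)(1 13)(2 16)(3 14)(5 9)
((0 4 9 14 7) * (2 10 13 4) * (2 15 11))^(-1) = (0 7 14 9 4 13 10 2 11 15)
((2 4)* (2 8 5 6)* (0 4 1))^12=(0 2 5 4 1 6 8)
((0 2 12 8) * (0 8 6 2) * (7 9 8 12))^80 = (2 9 12)(6 7 8)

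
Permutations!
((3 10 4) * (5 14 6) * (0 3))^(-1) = ((0 3 10 4)(5 14 6))^(-1) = (0 4 10 3)(5 6 14)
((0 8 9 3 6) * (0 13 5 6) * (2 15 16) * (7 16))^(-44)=(16)(5 6 13)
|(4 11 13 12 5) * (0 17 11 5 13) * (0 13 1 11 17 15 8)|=12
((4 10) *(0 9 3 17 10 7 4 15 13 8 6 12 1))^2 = (0 3 10 13 6 1 9 17 15 8 12)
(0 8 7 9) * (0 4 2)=(0 8 7 9 4 2)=[8, 1, 0, 3, 2, 5, 6, 9, 7, 4]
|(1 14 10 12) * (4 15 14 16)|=|(1 16 4 15 14 10 12)|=7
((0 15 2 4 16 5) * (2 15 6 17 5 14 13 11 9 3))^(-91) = ((0 6 17 5)(2 4 16 14 13 11 9 3))^(-91) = (0 6 17 5)(2 11 16 3 13 4 9 14)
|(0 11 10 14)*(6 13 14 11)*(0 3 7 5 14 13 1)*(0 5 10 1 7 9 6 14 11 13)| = 24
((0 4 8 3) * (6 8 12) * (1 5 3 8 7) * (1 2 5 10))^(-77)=((0 4 12 6 7 2 5 3)(1 10))^(-77)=(0 6 5 4 7 3 12 2)(1 10)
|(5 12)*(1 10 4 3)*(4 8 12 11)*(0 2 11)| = |(0 2 11 4 3 1 10 8 12 5)| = 10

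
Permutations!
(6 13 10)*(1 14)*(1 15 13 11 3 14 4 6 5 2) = (1 4 6 11 3 14 15 13 10 5 2) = [0, 4, 1, 14, 6, 2, 11, 7, 8, 9, 5, 3, 12, 10, 15, 13]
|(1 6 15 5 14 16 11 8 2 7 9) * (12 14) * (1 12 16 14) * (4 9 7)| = |(1 6 15 5 16 11 8 2 4 9 12)| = 11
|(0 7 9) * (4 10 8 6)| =12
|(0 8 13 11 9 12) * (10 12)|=7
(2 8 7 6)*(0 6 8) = (0 6 2)(7 8) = [6, 1, 0, 3, 4, 5, 2, 8, 7]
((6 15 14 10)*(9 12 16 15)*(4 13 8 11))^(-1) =(4 11 8 13)(6 10 14 15 16 12 9)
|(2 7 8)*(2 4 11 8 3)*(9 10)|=6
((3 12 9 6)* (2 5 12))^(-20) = ((2 5 12 9 6 3))^(-20) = (2 6 12)(3 9 5)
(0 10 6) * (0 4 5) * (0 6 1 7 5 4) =(0 10 1 7 5 6) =[10, 7, 2, 3, 4, 6, 0, 5, 8, 9, 1]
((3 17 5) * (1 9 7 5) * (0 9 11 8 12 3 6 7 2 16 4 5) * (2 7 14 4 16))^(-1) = (0 7 9)(1 17 3 12 8 11)(4 14 6 5)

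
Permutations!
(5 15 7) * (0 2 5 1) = (0 2 5 15 7 1) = [2, 0, 5, 3, 4, 15, 6, 1, 8, 9, 10, 11, 12, 13, 14, 7]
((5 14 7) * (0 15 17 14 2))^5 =((0 15 17 14 7 5 2))^5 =(0 5 14 15 2 7 17)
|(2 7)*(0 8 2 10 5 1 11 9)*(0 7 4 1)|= |(0 8 2 4 1 11 9 7 10 5)|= 10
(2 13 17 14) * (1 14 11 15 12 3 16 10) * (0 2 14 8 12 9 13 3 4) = (0 2 3 16 10 1 8 12 4)(9 13 17 11 15) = [2, 8, 3, 16, 0, 5, 6, 7, 12, 13, 1, 15, 4, 17, 14, 9, 10, 11]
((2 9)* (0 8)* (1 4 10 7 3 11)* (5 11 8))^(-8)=(0 5 11 1 4 10 7 3 8)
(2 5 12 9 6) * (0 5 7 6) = [5, 1, 7, 3, 4, 12, 2, 6, 8, 0, 10, 11, 9] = (0 5 12 9)(2 7 6)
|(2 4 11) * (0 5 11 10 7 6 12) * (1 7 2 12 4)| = 12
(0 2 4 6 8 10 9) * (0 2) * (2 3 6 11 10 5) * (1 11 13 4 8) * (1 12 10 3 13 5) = (1 11 3 6 12 10 9 13 4 5 2 8) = [0, 11, 8, 6, 5, 2, 12, 7, 1, 13, 9, 3, 10, 4]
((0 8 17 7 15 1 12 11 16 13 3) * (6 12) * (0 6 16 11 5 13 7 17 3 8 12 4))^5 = ((17)(0 12 5 13 8 3 6 4)(1 16 7 15))^5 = (17)(0 3 5 4 8 12 6 13)(1 16 7 15)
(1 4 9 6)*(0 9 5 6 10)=(0 9 10)(1 4 5 6)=[9, 4, 2, 3, 5, 6, 1, 7, 8, 10, 0]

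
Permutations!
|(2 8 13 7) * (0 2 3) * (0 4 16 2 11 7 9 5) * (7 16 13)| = 11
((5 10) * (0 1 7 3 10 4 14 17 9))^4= ((0 1 7 3 10 5 4 14 17 9))^4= (0 10 17 7 4)(1 5 9 3 14)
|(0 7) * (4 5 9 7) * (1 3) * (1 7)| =7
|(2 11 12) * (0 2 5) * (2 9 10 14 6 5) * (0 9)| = 15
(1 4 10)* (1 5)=(1 4 10 5)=[0, 4, 2, 3, 10, 1, 6, 7, 8, 9, 5]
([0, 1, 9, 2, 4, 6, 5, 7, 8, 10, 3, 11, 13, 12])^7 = (2 3 10 9)(5 6)(12 13)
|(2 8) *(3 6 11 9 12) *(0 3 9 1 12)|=|(0 3 6 11 1 12 9)(2 8)|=14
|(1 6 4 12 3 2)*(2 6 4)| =|(1 4 12 3 6 2)| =6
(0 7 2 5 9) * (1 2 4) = (0 7 4 1 2 5 9) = [7, 2, 5, 3, 1, 9, 6, 4, 8, 0]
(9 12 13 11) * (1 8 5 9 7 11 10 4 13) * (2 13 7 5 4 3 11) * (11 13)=(1 8 4 7 2 11 5 9 12)(3 13 10)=[0, 8, 11, 13, 7, 9, 6, 2, 4, 12, 3, 5, 1, 10]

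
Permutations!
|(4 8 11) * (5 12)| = |(4 8 11)(5 12)| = 6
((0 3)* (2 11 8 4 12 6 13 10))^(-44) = ((0 3)(2 11 8 4 12 6 13 10))^(-44) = (2 12)(4 10)(6 11)(8 13)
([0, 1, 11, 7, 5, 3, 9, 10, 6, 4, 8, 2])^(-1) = (2 11)(3 5 4 9 6 8 10 7)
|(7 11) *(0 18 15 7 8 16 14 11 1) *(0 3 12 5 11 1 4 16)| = 13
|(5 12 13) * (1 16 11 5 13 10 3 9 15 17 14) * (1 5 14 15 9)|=8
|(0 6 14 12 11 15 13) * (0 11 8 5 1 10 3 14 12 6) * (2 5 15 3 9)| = 40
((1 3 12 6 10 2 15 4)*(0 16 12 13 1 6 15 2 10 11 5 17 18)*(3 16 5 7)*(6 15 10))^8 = (18)(1 13 3 7 11 6 10 12 16)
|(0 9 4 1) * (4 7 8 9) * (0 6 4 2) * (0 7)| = |(0 2 7 8 9)(1 6 4)| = 15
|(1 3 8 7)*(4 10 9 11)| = 4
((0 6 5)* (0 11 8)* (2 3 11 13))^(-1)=(0 8 11 3 2 13 5 6)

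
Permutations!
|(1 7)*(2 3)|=|(1 7)(2 3)|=2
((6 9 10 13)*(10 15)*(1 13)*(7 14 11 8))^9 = (1 9)(6 10)(7 14 11 8)(13 15)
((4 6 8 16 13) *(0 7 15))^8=(0 15 7)(4 16 6 13 8)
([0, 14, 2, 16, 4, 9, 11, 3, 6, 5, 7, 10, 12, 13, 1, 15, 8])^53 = (1 14)(3 11 16 10 8 7 6)(5 9)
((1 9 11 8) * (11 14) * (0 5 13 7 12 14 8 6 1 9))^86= (0 14 5 11 13 6 7 1 12)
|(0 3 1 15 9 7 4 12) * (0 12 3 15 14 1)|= 6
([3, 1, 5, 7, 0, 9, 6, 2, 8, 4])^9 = [7, 1, 9, 2, 3, 4, 6, 5, 8, 0]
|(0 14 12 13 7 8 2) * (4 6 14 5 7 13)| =20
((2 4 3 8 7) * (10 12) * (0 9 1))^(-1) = (0 1 9)(2 7 8 3 4)(10 12)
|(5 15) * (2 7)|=|(2 7)(5 15)|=2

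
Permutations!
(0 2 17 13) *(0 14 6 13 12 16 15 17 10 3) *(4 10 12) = [2, 1, 12, 0, 10, 5, 13, 7, 8, 9, 3, 11, 16, 14, 6, 17, 15, 4] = (0 2 12 16 15 17 4 10 3)(6 13 14)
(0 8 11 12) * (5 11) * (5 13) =(0 8 13 5 11 12) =[8, 1, 2, 3, 4, 11, 6, 7, 13, 9, 10, 12, 0, 5]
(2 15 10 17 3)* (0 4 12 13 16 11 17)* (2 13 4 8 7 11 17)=(0 8 7 11 2 15 10)(3 13 16 17)(4 12)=[8, 1, 15, 13, 12, 5, 6, 11, 7, 9, 0, 2, 4, 16, 14, 10, 17, 3]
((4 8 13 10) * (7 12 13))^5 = ((4 8 7 12 13 10))^5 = (4 10 13 12 7 8)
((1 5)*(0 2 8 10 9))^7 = (0 8 9 2 10)(1 5)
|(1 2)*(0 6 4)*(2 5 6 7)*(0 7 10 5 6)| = 15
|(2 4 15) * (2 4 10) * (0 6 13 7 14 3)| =|(0 6 13 7 14 3)(2 10)(4 15)| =6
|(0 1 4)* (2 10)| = 6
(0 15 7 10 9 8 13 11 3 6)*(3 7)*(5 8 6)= [15, 1, 2, 5, 4, 8, 0, 10, 13, 6, 9, 7, 12, 11, 14, 3]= (0 15 3 5 8 13 11 7 10 9 6)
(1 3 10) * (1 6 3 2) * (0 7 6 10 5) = (10)(0 7 6 3 5)(1 2) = [7, 2, 1, 5, 4, 0, 3, 6, 8, 9, 10]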